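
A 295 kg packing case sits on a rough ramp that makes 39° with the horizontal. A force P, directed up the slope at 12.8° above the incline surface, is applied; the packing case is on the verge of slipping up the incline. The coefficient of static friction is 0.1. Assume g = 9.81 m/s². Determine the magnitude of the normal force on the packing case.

N ≈ 1790 N

On the verge of sliding up the incline, friction equals μN and acts down the slope.
Perpendicular: N + P sin 12.8° = W cos 39° = 2249 N.
Along incline: P cos 12.8° = W sin 39° + μN  with W sin 39° = 1821 N.
Solving the pair for P and N: P = 2052 N, N = 1794 N (and f = μN = 179.4 N).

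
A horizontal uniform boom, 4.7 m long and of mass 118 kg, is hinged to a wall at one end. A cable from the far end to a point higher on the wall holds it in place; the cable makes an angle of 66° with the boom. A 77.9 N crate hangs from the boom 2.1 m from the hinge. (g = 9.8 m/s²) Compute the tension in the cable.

T ≈ 671 N

Take torques about the hinge: T sin 66° · 4.7 = 118×9.8×2.35 + 77.9×2.1 = 2881.1 N·m.
So T = 2881.1 / (0.9135 × 4.7) = 671.02 N.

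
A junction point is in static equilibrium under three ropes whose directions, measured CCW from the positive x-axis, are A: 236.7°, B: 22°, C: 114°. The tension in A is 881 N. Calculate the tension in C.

T_C ≈ 502 N

Resolve: ΣF_x = 881 cos 236.7° + T_B cos 22° + T_C cos 114° = 0.
        ΣF_y = 881 sin 236.7° + T_B sin 22° + T_C sin 114° = 0.
The known terms sum to (-483.7, -736.3) N, so 0.9272 T_B − 0.4067 T_C = 483.7 and 0.3746 T_B + 0.9135 T_C = 736.3.
Solving simultaneously: T_B = 741.8 N, T_C = 501.8 N.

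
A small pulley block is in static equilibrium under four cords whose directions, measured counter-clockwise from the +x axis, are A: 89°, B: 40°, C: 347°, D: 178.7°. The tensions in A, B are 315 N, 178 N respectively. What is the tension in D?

T_D ≈ 2220 N

Resolve: ΣF_x = 315 cos 89° + 178 cos 40° + T_C cos 347° + T_D cos 178.7° = 0.
        ΣF_y = 315 sin 89° + 178 sin 40° + T_C sin 347° + T_D sin 178.7° = 0.
The known terms sum to (141.9, 429.4) N, so 0.9744 T_C − 0.9997 T_D = -141.9 and -0.2250 T_C + 0.0227 T_D = -429.4.
Solving simultaneously: T_C = 2133 N, T_D = 2220 N.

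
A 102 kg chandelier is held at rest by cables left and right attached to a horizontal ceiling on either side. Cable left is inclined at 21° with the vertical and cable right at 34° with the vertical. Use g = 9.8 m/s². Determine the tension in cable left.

Angles from the horizontal: cable left is 90° − 21° = 69°, cable right is 90° − 34° = 56°.
Weight W = 102 × 9.8 = 999.6 N acts straight down.
Horizontal: T_left cos 69° = T_right cos 56°  →  T_right = 0.6409 T_left.
Vertical: T_left sin 69° + T_right sin 56° = 999.6.
Substituting the horizontal relation into the vertical equation gives 1.465 T_left = 999.6, so T_left = 682.4 N.

T_left ≈ 682 N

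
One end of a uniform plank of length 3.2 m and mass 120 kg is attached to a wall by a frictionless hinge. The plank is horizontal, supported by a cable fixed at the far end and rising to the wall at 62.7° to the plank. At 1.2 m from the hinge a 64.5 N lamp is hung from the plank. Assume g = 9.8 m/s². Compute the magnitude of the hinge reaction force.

Take torques about the hinge: T sin 62.7° · 3.2 = 120×9.8×1.6 + 64.5×1.2 = 1959 N·m.
So T = 1959 / (0.8886 × 3.2) = 688.92 N.
ΣF_x = 0: H_x = T cos 62.7° = 315.97 N.
ΣF_y = 0: H_y = (120×9.8 + 64.5) − T sin 62.7° = 1240.5 − 612.19 = 628.31 N.
|H| = √(H_x² + H_y²) = √((315.97)² + (628.31)²) = 703.29 N.

|H| ≈ 703 N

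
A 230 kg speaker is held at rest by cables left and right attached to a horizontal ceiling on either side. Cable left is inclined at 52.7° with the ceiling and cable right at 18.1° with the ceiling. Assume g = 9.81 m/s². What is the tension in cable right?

T_right ≈ 1450 N

Weight W = 230 × 9.81 = 2256 N acts straight down.
Horizontal: T_left cos 52.7° = T_right cos 18.1°  →  T_left = 1.569 T_right.
Vertical: T_left sin 52.7° + T_right sin 18.1° = 2256.
Substituting the horizontal relation into the vertical equation gives 1.558 T_right = 2256, so T_right = 1448 N.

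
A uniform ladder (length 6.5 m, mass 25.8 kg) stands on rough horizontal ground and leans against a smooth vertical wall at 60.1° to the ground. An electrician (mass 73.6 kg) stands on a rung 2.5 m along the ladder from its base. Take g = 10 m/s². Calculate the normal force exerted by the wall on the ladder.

N_wall ≈ 237 N

Torques about the foot: N_wall · 6.5 sin 60.1° = 25.8×10×3.25 cos 60.1° + 73.6×10×2.5 cos 60.1° → N_wall = 236.95 N.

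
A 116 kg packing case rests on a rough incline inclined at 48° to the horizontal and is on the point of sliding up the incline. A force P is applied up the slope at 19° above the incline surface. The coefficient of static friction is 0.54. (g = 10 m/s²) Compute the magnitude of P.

On the verge of sliding up the incline, friction equals μN and acts down the slope.
Perpendicular: N + P sin 19° = W cos 48° = 776.2 N.
Along incline: P cos 19° = W sin 48° + μN  with W sin 48° = 862 N.
Solving the pair for P and N: P = 1143 N, N = 404.2 N (and f = μN = 218.3 N).

P ≈ 1140 N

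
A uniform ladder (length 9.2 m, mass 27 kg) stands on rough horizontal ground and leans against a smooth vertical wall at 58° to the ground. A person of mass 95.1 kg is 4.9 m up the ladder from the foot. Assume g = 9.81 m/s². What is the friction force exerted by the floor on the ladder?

Torques about the foot: N_wall · 9.2 sin 58° = 27×9.81×4.6 cos 58° + 95.1×9.81×4.9 cos 58° → N_wall = 393.24 N.
ΣF_x = 0: f_floor = N_wall = 393.24 N.

f ≈ 393 N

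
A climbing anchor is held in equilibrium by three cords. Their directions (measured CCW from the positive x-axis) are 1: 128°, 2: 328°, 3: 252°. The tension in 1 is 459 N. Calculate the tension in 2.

Resolve: ΣF_x = 459 cos 128° + T_2 cos 328° + T_3 cos 252° = 0.
        ΣF_y = 459 sin 128° + T_2 sin 328° + T_3 sin 252° = 0.
The known terms sum to (-282.6, 361.7) N, so 0.8480 T_2 − 0.3090 T_3 = 282.6 and -0.5299 T_2 − 0.9511 T_3 = -361.7.
Solving simultaneously: T_2 = 392.2 N, T_3 = 161.8 N.

T_2 ≈ 392 N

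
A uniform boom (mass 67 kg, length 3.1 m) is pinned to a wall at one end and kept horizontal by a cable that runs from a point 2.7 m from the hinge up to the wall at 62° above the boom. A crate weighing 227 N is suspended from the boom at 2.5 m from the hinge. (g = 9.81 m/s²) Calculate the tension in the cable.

T ≈ 665 N

Take torques about the hinge: T sin 62° · 2.7 = 67×9.81×1.55 + 227×2.5 = 1586.3 N·m.
So T = 1586.3 / (0.8829 × 2.7) = 665.39 N.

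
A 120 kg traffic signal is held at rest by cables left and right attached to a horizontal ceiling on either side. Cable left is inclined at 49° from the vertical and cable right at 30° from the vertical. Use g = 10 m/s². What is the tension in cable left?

Angles from the horizontal: cable left is 90° − 49° = 41°, cable right is 90° − 30° = 60°.
Weight W = 120 × 10 = 1200 N acts straight down.
Horizontal: T_left cos 41° = T_right cos 60°  →  T_right = 1.509 T_left.
Vertical: T_left sin 41° + T_right sin 60° = 1200.
Substituting the horizontal relation into the vertical equation gives 1.963 T_left = 1200, so T_left = 611.2 N.

T_left ≈ 611 N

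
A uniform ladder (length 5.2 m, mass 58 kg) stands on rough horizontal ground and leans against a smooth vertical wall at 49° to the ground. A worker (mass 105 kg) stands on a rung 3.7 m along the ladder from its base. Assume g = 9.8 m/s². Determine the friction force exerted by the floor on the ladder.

f ≈ 884 N

Torques about the foot: N_wall · 5.2 sin 49° = 58×9.8×2.6 cos 49° + 105×9.8×3.7 cos 49° → N_wall = 883.52 N.
ΣF_x = 0: f_floor = N_wall = 883.52 N.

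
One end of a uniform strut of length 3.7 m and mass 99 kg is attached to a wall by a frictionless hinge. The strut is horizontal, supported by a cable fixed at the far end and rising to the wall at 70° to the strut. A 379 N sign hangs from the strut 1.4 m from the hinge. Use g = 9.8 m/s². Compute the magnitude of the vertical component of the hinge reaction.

|H_y| ≈ 721 N

Take torques about the hinge: T sin 70° · 3.7 = 99×9.8×1.85 + 379×1.4 = 2325.5 N·m.
So T = 2325.5 / (0.9397 × 3.7) = 668.84 N.
ΣF_y = 0: H_y = (99×9.8 + 379) − T sin 70° = 1349.2 − 628.51 = 720.69 N.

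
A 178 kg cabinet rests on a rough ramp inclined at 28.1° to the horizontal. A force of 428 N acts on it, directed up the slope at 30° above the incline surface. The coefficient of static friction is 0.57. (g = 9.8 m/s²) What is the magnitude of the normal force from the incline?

Axes along / perpendicular to the incline. W sin 28.1° = 821.6 N down-slope; W cos 28.1° = 1539 N into the surface.
Perpendicular: N = W cos 28.1° − P sin 30° = 1539 − 214 = 1325 N.
Along incline: P cos 30° + f = W sin 28.1° (friction acts up-slope) → f = 821.6 − 370.7 = 451 N.
|f| = 451 N ≤ μN = 755.1 N, so the cabinet is indeed static.

N ≈ 1320 N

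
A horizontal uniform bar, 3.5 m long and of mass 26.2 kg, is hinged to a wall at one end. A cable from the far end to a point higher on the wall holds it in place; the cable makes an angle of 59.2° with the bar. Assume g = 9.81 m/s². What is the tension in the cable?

Take torques about the hinge: T sin 59.2° · 3.5 = 26.2×9.81×1.75 = 449.79 N·m.
So T = 449.79 / (0.8590 × 3.5) = 149.61 N.

T ≈ 150 N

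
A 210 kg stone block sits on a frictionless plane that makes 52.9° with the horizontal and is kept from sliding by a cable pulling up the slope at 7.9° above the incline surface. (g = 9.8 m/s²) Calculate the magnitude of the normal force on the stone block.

Take axes along and perpendicular to the incline. Weight components: W sin 52.9° = 1641 N down-slope, W cos 52.9° = 1241 N into the surface.
Along incline: T cos 7.9° = W sin 52.9° → T = 1657 N.
Perpendicular: N = W cos 52.9° − T sin 7.9° = 1014 N.

N ≈ 1010 N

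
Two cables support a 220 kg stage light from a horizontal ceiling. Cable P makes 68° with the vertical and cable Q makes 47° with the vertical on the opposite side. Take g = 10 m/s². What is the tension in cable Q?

T_Q ≈ 2250 N

Angles from the horizontal: cable P is 90° − 68° = 22°, cable Q is 90° − 47° = 43°.
Weight W = 220 × 10 = 2200 N acts straight down.
Horizontal: T_P cos 22° = T_Q cos 43°  →  T_P = 0.7888 T_Q.
Vertical: T_P sin 22° + T_Q sin 43° = 2200.
Substituting the horizontal relation into the vertical equation gives 0.9775 T_Q = 2200, so T_Q = 2251 N.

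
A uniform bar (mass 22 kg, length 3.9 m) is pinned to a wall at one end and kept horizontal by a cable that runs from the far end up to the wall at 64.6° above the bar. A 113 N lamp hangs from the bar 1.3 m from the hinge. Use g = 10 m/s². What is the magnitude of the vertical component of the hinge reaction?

Take torques about the hinge: T sin 64.6° · 3.9 = 22×10×1.95 + 113×1.3 = 575.9 N·m.
So T = 575.9 / (0.9033 × 3.9) = 163.47 N.
ΣF_y = 0: H_y = (22×10 + 113) − T sin 64.6° = 333 − 147.67 = 185.33 N.

|H_y| ≈ 185 N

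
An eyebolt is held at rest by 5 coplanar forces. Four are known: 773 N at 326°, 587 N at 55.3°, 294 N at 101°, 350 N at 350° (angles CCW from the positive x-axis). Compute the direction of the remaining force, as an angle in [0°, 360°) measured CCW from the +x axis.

θ ≈ 192°

Sum the known components: ΣF_x = 1264 N, ΣF_y = 278.2 N.
For equilibrium the remaining force must supply (−ΣF_x, −ΣF_y) = (-1264, -278.2) N.
Magnitude = √((-1264)² + (-278.2)²) = 1294 N; direction = atan2(-278.2, -1264) = 192.4°.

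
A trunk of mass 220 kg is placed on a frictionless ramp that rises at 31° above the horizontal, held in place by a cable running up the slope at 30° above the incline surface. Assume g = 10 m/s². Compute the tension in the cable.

T ≈ 1310 N

Take axes along and perpendicular to the incline. Weight components: W sin 31° = 1133 N down-slope, W cos 31° = 1886 N into the surface.
Along incline: T cos 30° = W sin 31° → T = 1308 N.
Perpendicular: N = W cos 31° − T sin 30° = 1232 N.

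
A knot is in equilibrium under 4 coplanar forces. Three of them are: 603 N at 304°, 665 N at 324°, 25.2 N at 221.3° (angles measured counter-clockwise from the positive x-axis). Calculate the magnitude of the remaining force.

F ≈ 1250 N

Sum the known components: ΣF_x = 856.3 N, ΣF_y = -907.4 N.
For equilibrium the remaining force must supply (−ΣF_x, −ΣF_y) = (-856.3, 907.4) N.
Magnitude = √((-856.3)² + (907.4)²) = 1248 N; direction = atan2(907.4, -856.3) = 133.3°.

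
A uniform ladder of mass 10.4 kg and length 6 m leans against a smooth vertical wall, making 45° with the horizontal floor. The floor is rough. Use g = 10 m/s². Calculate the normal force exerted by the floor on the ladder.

N_floor ≈ 104 N

ΣF_y = 0: N_floor = 10.4×10 = 104 N.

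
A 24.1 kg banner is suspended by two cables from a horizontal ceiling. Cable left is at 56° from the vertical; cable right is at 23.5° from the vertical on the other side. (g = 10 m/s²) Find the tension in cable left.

Angles from the horizontal: cable left is 90° − 56° = 34°, cable right is 90° − 23.5° = 66.5°.
Weight W = 24.1 × 10 = 241 N acts straight down.
Horizontal: T_left cos 34° = T_right cos 66.5°  →  T_right = 2.079 T_left.
Vertical: T_left sin 34° + T_right sin 66.5° = 241.
Substituting the horizontal relation into the vertical equation gives 2.466 T_left = 241, so T_left = 97.74 N.

T_left ≈ 97.7 N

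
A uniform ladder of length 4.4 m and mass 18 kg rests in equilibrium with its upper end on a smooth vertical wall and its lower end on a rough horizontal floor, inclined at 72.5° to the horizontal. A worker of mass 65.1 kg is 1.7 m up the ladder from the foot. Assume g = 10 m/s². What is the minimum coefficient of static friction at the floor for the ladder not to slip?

μ_min ≈ 0.130

ΣF_y = 0: N_floor = 18×10 + 65.1×10 = 831 N.
Torques about the foot: N_wall · 4.4 sin 72.5° = 18×10×2.2 cos 72.5° + 65.1×10×1.7 cos 72.5° → N_wall = 107.68 N.
ΣF_x = 0: f_floor = N_wall = 107.68 N.
μ_min = f_floor / N_floor = 107.68 / 831 = 0.1296.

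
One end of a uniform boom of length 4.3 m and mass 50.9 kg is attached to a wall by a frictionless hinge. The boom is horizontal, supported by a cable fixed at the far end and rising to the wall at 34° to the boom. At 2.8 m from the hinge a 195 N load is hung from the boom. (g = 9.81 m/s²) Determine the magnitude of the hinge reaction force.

|H| ≈ 642 N

Take torques about the hinge: T sin 34° · 4.3 = 50.9×9.81×2.15 + 195×2.8 = 1619.6 N·m.
So T = 1619.6 / (0.5592 × 4.3) = 673.54 N.
ΣF_x = 0: H_x = T cos 34° = 558.39 N.
ΣF_y = 0: H_y = (50.9×9.81 + 195) − T sin 34° = 694.33 − 376.64 = 317.69 N.
|H| = √(H_x² + H_y²) = √((558.39)² + (317.69)²) = 642.44 N.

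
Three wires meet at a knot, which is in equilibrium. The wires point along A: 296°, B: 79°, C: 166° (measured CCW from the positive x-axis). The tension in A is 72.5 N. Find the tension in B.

T_B ≈ 55.6 N

Resolve: ΣF_x = 72.5 cos 296° + T_B cos 79° + T_C cos 166° = 0.
        ΣF_y = 72.5 sin 296° + T_B sin 79° + T_C sin 166° = 0.
The known terms sum to (31.78, -65.16) N, so 0.1908 T_B − 0.9703 T_C = -31.78 and 0.9816 T_B + 0.2419 T_C = 65.16.
Solving simultaneously: T_B = 55.61 N, T_C = 43.69 N.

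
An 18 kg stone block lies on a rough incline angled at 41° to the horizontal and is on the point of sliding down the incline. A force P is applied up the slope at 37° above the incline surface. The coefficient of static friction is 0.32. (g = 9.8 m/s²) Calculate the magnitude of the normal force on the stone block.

N ≈ 60.5 N

On the verge of sliding down the incline, friction equals μN and acts up the slope.
Perpendicular: N + P sin 37° = W cos 41° = 133.1 N.
Along incline: P cos 37° + μN = W sin 41° with W sin 41° = 115.7 N.
Solving the pair for P and N: P = 120.7 N, N = 60.52 N (and f = μN = 19.36 N).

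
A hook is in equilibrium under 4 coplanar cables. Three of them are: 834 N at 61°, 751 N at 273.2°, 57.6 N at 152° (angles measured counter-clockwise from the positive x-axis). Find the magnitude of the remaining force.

F ≈ 395 N

Sum the known components: ΣF_x = 395.4 N, ΣF_y = 6.645 N.
For equilibrium the remaining force must supply (−ΣF_x, −ΣF_y) = (-395.4, -6.645) N.
Magnitude = √((-395.4)² + (-6.645)²) = 395.5 N; direction = atan2(-6.645, -395.4) = 181.0°.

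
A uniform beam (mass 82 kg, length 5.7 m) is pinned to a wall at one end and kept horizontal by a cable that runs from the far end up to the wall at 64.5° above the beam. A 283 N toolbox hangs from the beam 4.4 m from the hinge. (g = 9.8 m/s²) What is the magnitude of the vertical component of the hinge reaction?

Take torques about the hinge: T sin 64.5° · 5.7 = 82×9.8×2.85 + 283×4.4 = 3535.5 N·m.
So T = 3535.5 / (0.9026 × 5.7) = 687.2 N.
ΣF_y = 0: H_y = (82×9.8 + 283) − T sin 64.5° = 1086.6 − 620.26 = 466.34 N.

|H_y| ≈ 466 N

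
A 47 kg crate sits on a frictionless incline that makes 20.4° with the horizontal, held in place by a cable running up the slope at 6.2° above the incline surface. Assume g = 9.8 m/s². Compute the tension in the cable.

T ≈ 161 N

Take axes along and perpendicular to the incline. Weight components: W sin 20.4° = 160.6 N down-slope, W cos 20.4° = 431.7 N into the surface.
Along incline: T cos 6.2° = W sin 20.4° → T = 161.5 N.
Perpendicular: N = W cos 20.4° − T sin 6.2° = 414.3 N.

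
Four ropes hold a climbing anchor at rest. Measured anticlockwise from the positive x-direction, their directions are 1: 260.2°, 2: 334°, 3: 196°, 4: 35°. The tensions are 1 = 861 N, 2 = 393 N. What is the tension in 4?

Resolve: ΣF_x = 861 cos 260.2° + 393 cos 334° + T_3 cos 196° + T_4 cos 35° = 0.
        ΣF_y = 861 sin 260.2° + 393 sin 334° + T_3 sin 196° + T_4 sin 35° = 0.
The known terms sum to (206.7, -1021) N, so -0.9613 T_3 + 0.8192 T_4 = -206.7 and -0.2756 T_3 + 0.5736 T_4 = 1021.
Solving simultaneously: T_3 = 2932 N, T_4 = 3189 N.

T_4 ≈ 3190 N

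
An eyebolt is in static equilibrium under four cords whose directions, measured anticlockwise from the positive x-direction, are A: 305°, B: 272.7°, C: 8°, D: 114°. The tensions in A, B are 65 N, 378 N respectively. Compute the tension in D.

Resolve: ΣF_x = 65 cos 305° + 378 cos 272.7° + T_C cos 8° + T_D cos 114° = 0.
        ΣF_y = 65 sin 305° + 378 sin 272.7° + T_C sin 8° + T_D sin 114° = 0.
The known terms sum to (55.09, -430.8) N, so 0.9903 T_C − 0.4067 T_D = -55.09 and 0.1392 T_C + 0.9135 T_D = 430.8.
Solving simultaneously: T_C = 129.9 N, T_D = 451.8 N.

T_D ≈ 452 N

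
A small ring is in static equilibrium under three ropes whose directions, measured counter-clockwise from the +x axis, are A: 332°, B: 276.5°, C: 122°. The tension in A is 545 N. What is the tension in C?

T_C ≈ 1040 N

Resolve: ΣF_x = 545 cos 332° + T_B cos 276.5° + T_C cos 122° = 0.
        ΣF_y = 545 sin 332° + T_B sin 276.5° + T_C sin 122° = 0.
The known terms sum to (481.2, -255.9) N, so 0.1132 T_B − 0.5299 T_C = -481.2 and -0.9936 T_B + 0.8480 T_C = 255.9.
Solving simultaneously: T_B = 633 N, T_C = 1043 N.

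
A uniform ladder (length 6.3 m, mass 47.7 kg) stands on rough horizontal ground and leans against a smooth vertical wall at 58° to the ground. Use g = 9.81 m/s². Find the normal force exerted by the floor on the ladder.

N_floor ≈ 468 N

ΣF_y = 0: N_floor = 47.7×9.81 = 467.94 N.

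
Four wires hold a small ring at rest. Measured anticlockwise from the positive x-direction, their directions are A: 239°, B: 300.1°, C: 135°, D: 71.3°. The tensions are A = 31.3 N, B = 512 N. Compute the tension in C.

T_C ≈ 422 N

Resolve: ΣF_x = 31.3 cos 239° + 512 cos 300.1° + T_C cos 135° + T_D cos 71.3° = 0.
        ΣF_y = 31.3 sin 239° + 512 sin 300.1° + T_C sin 135° + T_D sin 71.3° = 0.
The known terms sum to (240.7, -469.8) N, so -0.7071 T_C + 0.3206 T_D = -240.7 and 0.7071 T_C + 0.9472 T_D = 469.8.
Solving simultaneously: T_C = 422.3 N, T_D = 180.7 N.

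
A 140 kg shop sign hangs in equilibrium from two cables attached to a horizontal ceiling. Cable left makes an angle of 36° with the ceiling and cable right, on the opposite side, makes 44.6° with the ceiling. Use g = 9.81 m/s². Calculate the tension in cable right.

Weight W = 140 × 9.81 = 1373 N acts straight down.
Horizontal: T_left cos 36° = T_right cos 44.6°  →  T_left = 0.8801 T_right.
Vertical: T_left sin 36° + T_right sin 44.6° = 1373.
Substituting the horizontal relation into the vertical equation gives 1.219 T_right = 1373, so T_right = 1126 N.

T_right ≈ 1130 N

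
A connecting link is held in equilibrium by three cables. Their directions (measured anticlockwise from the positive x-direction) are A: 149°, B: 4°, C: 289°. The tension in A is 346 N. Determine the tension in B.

Resolve: ΣF_x = 346 cos 149° + T_B cos 4° + T_C cos 289° = 0.
        ΣF_y = 346 sin 149° + T_B sin 4° + T_C sin 289° = 0.
The known terms sum to (-296.6, 178.2) N, so 0.9976 T_B + 0.3256 T_C = 296.6 and 0.0698 T_B − 0.9455 T_C = -178.2.
Solving simultaneously: T_B = 230.3 N, T_C = 205.5 N.

T_B ≈ 230 N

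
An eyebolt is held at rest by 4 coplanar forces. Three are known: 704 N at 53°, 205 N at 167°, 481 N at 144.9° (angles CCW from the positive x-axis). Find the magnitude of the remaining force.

F ≈ 901 N

Sum the known components: ΣF_x = -169.6 N, ΣF_y = 884.9 N.
For equilibrium the remaining force must supply (−ΣF_x, −ΣF_y) = (169.6, -884.9) N.
Magnitude = √((169.6)² + (-884.9)²) = 901 N; direction = atan2(-884.9, 169.6) = 280.8°.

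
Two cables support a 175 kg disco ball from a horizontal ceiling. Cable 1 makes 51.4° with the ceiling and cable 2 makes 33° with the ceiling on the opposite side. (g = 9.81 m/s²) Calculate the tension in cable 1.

Weight W = 175 × 9.81 = 1717 N acts straight down.
Horizontal: T_1 cos 51.4° = T_2 cos 33°  →  T_2 = 0.7439 T_1.
Vertical: T_1 sin 51.4° + T_2 sin 33° = 1717.
Substituting the horizontal relation into the vertical equation gives 1.187 T_1 = 1717, so T_1 = 1447 N.

T_1 ≈ 1450 N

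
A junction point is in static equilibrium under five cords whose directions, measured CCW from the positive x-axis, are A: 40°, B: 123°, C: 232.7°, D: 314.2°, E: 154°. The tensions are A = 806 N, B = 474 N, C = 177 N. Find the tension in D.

Resolve: ΣF_x = 806 cos 40° + 474 cos 123° + 177 cos 232.7° + T_D cos 314.2° + T_E cos 154° = 0.
        ΣF_y = 806 sin 40° + 474 sin 123° + 177 sin 232.7° + T_D sin 314.2° + T_E sin 154° = 0.
The known terms sum to (252, 774.8) N, so 0.6972 T_D − 0.8988 T_E = -252 and -0.7169 T_D + 0.4384 T_E = -774.8.
Solving simultaneously: T_D = 2382 N, T_E = 2128 N.

T_D ≈ 2380 N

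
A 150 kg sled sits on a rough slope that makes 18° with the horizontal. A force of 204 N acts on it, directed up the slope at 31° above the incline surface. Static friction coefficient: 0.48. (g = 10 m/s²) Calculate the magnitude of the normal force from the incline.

N ≈ 1320 N

Axes along / perpendicular to the incline. W sin 18° = 463.5 N down-slope; W cos 18° = 1427 N into the surface.
Perpendicular: N = W cos 18° − P sin 31° = 1427 − 105.1 = 1322 N.
Along incline: P cos 31° + f = W sin 18° (friction acts up-slope) → f = 463.5 − 174.9 = 288.7 N.
|f| = 288.7 N ≤ μN = 634.3 N, so the sled is indeed static.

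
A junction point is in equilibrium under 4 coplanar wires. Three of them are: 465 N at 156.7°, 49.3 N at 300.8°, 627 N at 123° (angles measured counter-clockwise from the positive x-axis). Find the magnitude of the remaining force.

Sum the known components: ΣF_x = -743.3 N, ΣF_y = 667.4 N.
For equilibrium the remaining force must supply (−ΣF_x, −ΣF_y) = (743.3, -667.4) N.
Magnitude = √((743.3)² + (-667.4)²) = 999 N; direction = atan2(-667.4, 743.3) = 318.1°.

F ≈ 999 N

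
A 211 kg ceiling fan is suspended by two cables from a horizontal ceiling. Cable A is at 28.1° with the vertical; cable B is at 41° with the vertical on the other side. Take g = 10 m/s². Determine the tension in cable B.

T_B ≈ 1060 N

Angles from the horizontal: cable A is 90° − 28.1° = 61.9°, cable B is 90° − 41° = 49°.
Weight W = 211 × 10 = 2110 N acts straight down.
Horizontal: T_A cos 61.9° = T_B cos 49°  →  T_A = 1.393 T_B.
Vertical: T_A sin 61.9° + T_B sin 49° = 2110.
Substituting the horizontal relation into the vertical equation gives 1.983 T_B = 2110, so T_B = 1064 N.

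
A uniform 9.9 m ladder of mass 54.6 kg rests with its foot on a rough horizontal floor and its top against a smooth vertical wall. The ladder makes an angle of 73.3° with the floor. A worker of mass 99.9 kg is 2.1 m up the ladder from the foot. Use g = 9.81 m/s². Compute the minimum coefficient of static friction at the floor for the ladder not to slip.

μ_min ≈ 0.0942

ΣF_y = 0: N_floor = 54.6×9.81 + 99.9×9.81 = 1515.6 N.
Torques about the foot: N_wall · 9.9 sin 73.3° = 54.6×9.81×4.95 cos 73.3° + 99.9×9.81×2.1 cos 73.3° → N_wall = 142.72 N.
ΣF_x = 0: f_floor = N_wall = 142.72 N.
μ_min = f_floor / N_floor = 142.72 / 1515.6 = 0.09416.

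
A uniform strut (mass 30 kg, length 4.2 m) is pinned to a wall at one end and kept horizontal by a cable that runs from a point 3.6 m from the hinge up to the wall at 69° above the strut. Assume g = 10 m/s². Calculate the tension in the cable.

Take torques about the hinge: T sin 69° · 3.6 = 30×10×2.1 = 630 N·m.
So T = 630 / (0.9336 × 3.6) = 187.45 N.

T ≈ 187 N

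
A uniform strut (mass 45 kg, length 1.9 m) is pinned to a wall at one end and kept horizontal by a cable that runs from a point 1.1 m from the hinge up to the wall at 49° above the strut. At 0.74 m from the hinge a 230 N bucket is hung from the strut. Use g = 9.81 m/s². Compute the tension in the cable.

Take torques about the hinge: T sin 49° · 1.1 = 45×9.81×0.95 + 230×0.74 = 589.58 N·m.
So T = 589.58 / (0.7547 × 1.1) = 710.18 N.

T ≈ 710 N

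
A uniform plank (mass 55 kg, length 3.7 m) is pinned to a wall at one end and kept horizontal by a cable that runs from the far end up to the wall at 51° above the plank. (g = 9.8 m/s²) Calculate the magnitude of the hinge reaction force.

Take torques about the hinge: T sin 51° · 3.7 = 55×9.8×1.85 = 997.15 N·m.
So T = 997.15 / (0.7771 × 3.7) = 346.78 N.
ΣF_x = 0: H_x = T cos 51° = 218.24 N.
ΣF_y = 0: H_y = (55×9.8) − T sin 51° = 539 − 269.5 = 269.5 N.
|H| = √(H_x² + H_y²) = √((218.24)² + (269.5)²) = 346.78 N.

|H| ≈ 347 N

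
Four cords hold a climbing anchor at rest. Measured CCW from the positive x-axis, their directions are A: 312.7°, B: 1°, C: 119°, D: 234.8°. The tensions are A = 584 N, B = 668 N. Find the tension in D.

T_D ≈ 809 N

Resolve: ΣF_x = 584 cos 312.7° + 668 cos 1° + T_C cos 119° + T_D cos 234.8° = 0.
        ΣF_y = 584 sin 312.7° + 668 sin 1° + T_C sin 119° + T_D sin 234.8° = 0.
The known terms sum to (1064, -417.5) N, so -0.4848 T_C − 0.5764 T_D = -1064 and 0.8746 T_C − 0.8171 T_D = 417.5.
Solving simultaneously: T_C = 1233 N, T_D = 808.7 N.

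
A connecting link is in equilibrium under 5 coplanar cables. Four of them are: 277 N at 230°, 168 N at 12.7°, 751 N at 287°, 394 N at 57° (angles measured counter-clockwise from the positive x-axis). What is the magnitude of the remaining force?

F ≈ 702 N

Sum the known components: ΣF_x = 420 N, ΣF_y = -563 N.
For equilibrium the remaining force must supply (−ΣF_x, −ΣF_y) = (-420, 563) N.
Magnitude = √((-420)² + (563)²) = 702.4 N; direction = atan2(563, -420) = 126.7°.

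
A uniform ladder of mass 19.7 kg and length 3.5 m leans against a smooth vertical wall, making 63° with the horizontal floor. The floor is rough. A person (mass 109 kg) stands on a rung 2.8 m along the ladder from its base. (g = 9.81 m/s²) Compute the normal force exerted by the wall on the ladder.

Torques about the foot: N_wall · 3.5 sin 63° = 19.7×9.81×1.75 cos 63° + 109×9.81×2.8 cos 63° → N_wall = 485.1 N.

N_wall ≈ 485 N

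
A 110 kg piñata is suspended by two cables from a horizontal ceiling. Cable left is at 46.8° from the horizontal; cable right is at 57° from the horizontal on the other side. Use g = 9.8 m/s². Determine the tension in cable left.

Weight W = 110 × 9.8 = 1078 N acts straight down.
Horizontal: T_left cos 46.8° = T_right cos 57°  →  T_right = 1.257 T_left.
Vertical: T_left sin 46.8° + T_right sin 57° = 1078.
Substituting the horizontal relation into the vertical equation gives 1.783 T_left = 1078, so T_left = 604.6 N.

T_left ≈ 605 N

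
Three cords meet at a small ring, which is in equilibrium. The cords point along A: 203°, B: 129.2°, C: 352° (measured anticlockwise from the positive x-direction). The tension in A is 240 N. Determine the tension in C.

T_C ≈ 339 N

Resolve: ΣF_x = 240 cos 203° + T_B cos 129.2° + T_C cos 352° = 0.
        ΣF_y = 240 sin 203° + T_B sin 129.2° + T_C sin 352° = 0.
The known terms sum to (-220.9, -93.78) N, so -0.6320 T_B + 0.9903 T_C = 220.9 and 0.7749 T_B − 0.1392 T_C = 93.78.
Solving simultaneously: T_B = 181.9 N, T_C = 339.2 N.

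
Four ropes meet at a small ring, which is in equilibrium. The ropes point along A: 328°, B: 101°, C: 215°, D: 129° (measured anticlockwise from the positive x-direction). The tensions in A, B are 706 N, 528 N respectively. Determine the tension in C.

T_C ≈ 479 N

Resolve: ΣF_x = 706 cos 328° + 528 cos 101° + T_C cos 215° + T_D cos 129° = 0.
        ΣF_y = 706 sin 328° + 528 sin 101° + T_C sin 215° + T_D sin 129° = 0.
The known terms sum to (498, 144.2) N, so -0.8192 T_C − 0.6293 T_D = -498 and -0.5736 T_C + 0.7771 T_D = -144.2.
Solving simultaneously: T_C = 478.9 N, T_D = 167.9 N.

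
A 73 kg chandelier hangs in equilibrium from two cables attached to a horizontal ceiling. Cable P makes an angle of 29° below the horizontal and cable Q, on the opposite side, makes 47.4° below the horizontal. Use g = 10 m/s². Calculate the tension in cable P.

Weight W = 73 × 10 = 730 N acts straight down.
Horizontal: T_P cos 29° = T_Q cos 47.4°  →  T_Q = 1.292 T_P.
Vertical: T_P sin 29° + T_Q sin 47.4° = 730.
Substituting the horizontal relation into the vertical equation gives 1.436 T_P = 730, so T_P = 508.4 N.

T_P ≈ 508 N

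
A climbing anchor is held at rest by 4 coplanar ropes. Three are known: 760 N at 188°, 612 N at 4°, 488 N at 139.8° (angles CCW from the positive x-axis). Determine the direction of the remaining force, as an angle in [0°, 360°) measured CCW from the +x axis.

θ ≈ 334°

Sum the known components: ΣF_x = -514.8 N, ΣF_y = 251.9 N.
For equilibrium the remaining force must supply (−ΣF_x, −ΣF_y) = (514.8, -251.9) N.
Magnitude = √((514.8)² + (-251.9)²) = 573.2 N; direction = atan2(-251.9, 514.8) = 333.9°.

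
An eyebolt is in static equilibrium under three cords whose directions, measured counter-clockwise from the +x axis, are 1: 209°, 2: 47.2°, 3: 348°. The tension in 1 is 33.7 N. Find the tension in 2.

Resolve: ΣF_x = 33.7 cos 209° + T_2 cos 47.2° + T_3 cos 348° = 0.
        ΣF_y = 33.7 sin 209° + T_2 sin 47.2° + T_3 sin 348° = 0.
The known terms sum to (-29.47, -16.34) N, so 0.6794 T_2 + 0.9781 T_3 = 29.47 and 0.7337 T_2 − 0.2079 T_3 = 16.34.
Solving simultaneously: T_2 = 25.74 N, T_3 = 12.25 N.

T_2 ≈ 25.7 N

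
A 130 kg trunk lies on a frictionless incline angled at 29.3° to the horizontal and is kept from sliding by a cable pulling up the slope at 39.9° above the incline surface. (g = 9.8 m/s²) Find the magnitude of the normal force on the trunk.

Take axes along and perpendicular to the incline. Weight components: W sin 29.3° = 623.5 N down-slope, W cos 29.3° = 1111 N into the surface.
Along incline: T cos 39.9° = W sin 29.3° → T = 812.7 N.
Perpendicular: N = W cos 29.3° − T sin 39.9° = 589.7 N.

N ≈ 590 N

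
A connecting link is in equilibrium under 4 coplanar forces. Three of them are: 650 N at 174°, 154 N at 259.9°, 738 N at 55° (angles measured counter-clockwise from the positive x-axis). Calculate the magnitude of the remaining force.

F ≈ 578 N

Sum the known components: ΣF_x = -250.1 N, ΣF_y = 520.9 N.
For equilibrium the remaining force must supply (−ΣF_x, −ΣF_y) = (250.1, -520.9) N.
Magnitude = √((250.1)² + (-520.9)²) = 577.8 N; direction = atan2(-520.9, 250.1) = 295.7°.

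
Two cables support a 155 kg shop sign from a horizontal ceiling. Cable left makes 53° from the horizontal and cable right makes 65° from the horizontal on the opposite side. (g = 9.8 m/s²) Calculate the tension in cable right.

Weight W = 155 × 9.8 = 1519 N acts straight down.
Horizontal: T_left cos 53° = T_right cos 65°  →  T_left = 0.7022 T_right.
Vertical: T_left sin 53° + T_right sin 65° = 1519.
Substituting the horizontal relation into the vertical equation gives 1.467 T_right = 1519, so T_right = 1035 N.

T_right ≈ 1040 N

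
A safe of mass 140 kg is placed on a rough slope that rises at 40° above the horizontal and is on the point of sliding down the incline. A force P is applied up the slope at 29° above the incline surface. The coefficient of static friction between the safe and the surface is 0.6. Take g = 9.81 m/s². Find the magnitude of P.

P ≈ 431 N

On the verge of sliding down the incline, friction equals μN and acts up the slope.
Perpendicular: N + P sin 29° = W cos 40° = 1052 N.
Along incline: P cos 29° + μN = W sin 40° with W sin 40° = 882.8 N.
Solving the pair for P and N: P = 430.9 N, N = 843.2 N (and f = μN = 505.9 N).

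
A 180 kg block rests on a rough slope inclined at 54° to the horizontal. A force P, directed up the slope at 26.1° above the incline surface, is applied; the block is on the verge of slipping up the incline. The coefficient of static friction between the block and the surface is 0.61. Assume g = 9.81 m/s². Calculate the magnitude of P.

On the verge of sliding up the incline, friction equals μN and acts down the slope.
Perpendicular: N + P sin 26.1° = W cos 54° = 1038 N.
Along incline: P cos 26.1° = W sin 54° + μN  with W sin 54° = 1429 N.
Solving the pair for P and N: P = 1768 N, N = 260.3 N (and f = μN = 158.8 N).

P ≈ 1770 N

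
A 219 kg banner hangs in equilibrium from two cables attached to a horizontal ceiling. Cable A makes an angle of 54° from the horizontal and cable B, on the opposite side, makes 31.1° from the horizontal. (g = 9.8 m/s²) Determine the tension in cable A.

T_A ≈ 1840 N

Weight W = 219 × 9.8 = 2146 N acts straight down.
Horizontal: T_A cos 54° = T_B cos 31.1°  →  T_B = 0.6865 T_A.
Vertical: T_A sin 54° + T_B sin 31.1° = 2146.
Substituting the horizontal relation into the vertical equation gives 1.164 T_A = 2146, so T_A = 1844 N.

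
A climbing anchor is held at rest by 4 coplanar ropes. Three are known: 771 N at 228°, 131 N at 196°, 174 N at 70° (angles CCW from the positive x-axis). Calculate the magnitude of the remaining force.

Sum the known components: ΣF_x = -582.3 N, ΣF_y = -445.6 N.
For equilibrium the remaining force must supply (−ΣF_x, −ΣF_y) = (582.3, 445.6) N.
Magnitude = √((582.3)² + (445.6)²) = 733.2 N; direction = atan2(445.6, 582.3) = 37.4°.

F ≈ 733 N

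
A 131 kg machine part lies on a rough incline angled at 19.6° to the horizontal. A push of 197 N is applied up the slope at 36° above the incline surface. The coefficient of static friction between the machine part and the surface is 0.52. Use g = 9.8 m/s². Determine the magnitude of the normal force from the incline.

Axes along / perpendicular to the incline. W sin 19.6° = 430.7 N down-slope; W cos 19.6° = 1209 N into the surface.
Perpendicular: N = W cos 19.6° − P sin 36° = 1209 − 115.8 = 1094 N.
Along incline: P cos 36° + f = W sin 19.6° (friction acts up-slope) → f = 430.7 − 159.4 = 271.3 N.
|f| = 271.3 N ≤ μN = 568.7 N, so the machine part is indeed static.

N ≈ 1090 N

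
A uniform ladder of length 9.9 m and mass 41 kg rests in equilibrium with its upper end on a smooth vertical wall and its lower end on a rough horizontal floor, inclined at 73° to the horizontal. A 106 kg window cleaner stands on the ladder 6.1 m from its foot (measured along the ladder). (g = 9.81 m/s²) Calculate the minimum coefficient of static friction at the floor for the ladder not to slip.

μ_min ≈ 0.178

ΣF_y = 0: N_floor = 41×9.81 + 106×9.81 = 1442.1 N.
Torques about the foot: N_wall · 9.9 sin 73° = 41×9.81×4.95 cos 73° + 106×9.81×6.1 cos 73° → N_wall = 257.37 N.
ΣF_x = 0: f_floor = N_wall = 257.37 N.
μ_min = f_floor / N_floor = 257.37 / 1442.1 = 0.1785.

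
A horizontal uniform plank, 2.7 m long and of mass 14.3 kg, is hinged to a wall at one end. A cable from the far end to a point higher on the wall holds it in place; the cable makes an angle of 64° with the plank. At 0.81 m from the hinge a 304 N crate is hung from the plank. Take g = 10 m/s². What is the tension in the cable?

T ≈ 181 N

Take torques about the hinge: T sin 64° · 2.7 = 14.3×10×1.35 + 304×0.81 = 439.29 N·m.
So T = 439.29 / (0.8988 × 2.7) = 181.02 N.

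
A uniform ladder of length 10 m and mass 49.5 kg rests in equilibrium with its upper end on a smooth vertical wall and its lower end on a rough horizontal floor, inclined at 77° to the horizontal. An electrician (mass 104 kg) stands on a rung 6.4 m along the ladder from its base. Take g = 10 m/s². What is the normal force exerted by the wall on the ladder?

N_wall ≈ 211 N

Torques about the foot: N_wall · 10 sin 77° = 49.5×10×5 cos 77° + 104×10×6.4 cos 77° → N_wall = 210.81 N.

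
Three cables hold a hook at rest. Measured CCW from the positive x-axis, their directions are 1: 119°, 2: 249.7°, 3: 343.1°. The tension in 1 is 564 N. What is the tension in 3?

T_3 ≈ 428 N

Resolve: ΣF_x = 564 cos 119° + T_2 cos 249.7° + T_3 cos 343.1° = 0.
        ΣF_y = 564 sin 119° + T_2 sin 249.7° + T_3 sin 343.1° = 0.
The known terms sum to (-273.4, 493.3) N, so -0.3469 T_2 + 0.9568 T_3 = 273.4 and -0.9379 T_2 − 0.2907 T_3 = -493.3.
Solving simultaneously: T_2 = 393.2 N, T_3 = 428.3 N.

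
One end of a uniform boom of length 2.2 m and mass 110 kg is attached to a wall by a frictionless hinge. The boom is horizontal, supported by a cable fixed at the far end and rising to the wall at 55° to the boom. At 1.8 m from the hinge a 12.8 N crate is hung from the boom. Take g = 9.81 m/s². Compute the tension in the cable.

Take torques about the hinge: T sin 55° · 2.2 = 110×9.81×1.1 + 12.8×1.8 = 1210.1 N·m.
So T = 1210.1 / (0.8192 × 2.2) = 671.45 N.

T ≈ 671 N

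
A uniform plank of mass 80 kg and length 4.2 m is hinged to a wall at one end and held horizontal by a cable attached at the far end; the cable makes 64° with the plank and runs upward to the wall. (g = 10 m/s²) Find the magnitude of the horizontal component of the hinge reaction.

Take torques about the hinge: T sin 64° · 4.2 = 80×10×2.1 = 1680 N·m.
So T = 1680 / (0.8988 × 4.2) = 445.04 N.
ΣF_x = 0: H_x = T cos 64° = 195.09 N.

H_x ≈ 195 N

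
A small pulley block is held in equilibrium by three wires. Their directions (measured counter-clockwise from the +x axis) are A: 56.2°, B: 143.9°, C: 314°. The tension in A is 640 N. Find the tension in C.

T_C ≈ 3720 N

Resolve: ΣF_x = 640 cos 56.2° + T_B cos 143.9° + T_C cos 314° = 0.
        ΣF_y = 640 sin 56.2° + T_B sin 143.9° + T_C sin 314° = 0.
The known terms sum to (356, 531.8) N, so -0.8080 T_B + 0.6947 T_C = -356 and 0.5892 T_B − 0.7193 T_C = -531.8.
Solving simultaneously: T_B = 3638 N, T_C = 3719 N.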